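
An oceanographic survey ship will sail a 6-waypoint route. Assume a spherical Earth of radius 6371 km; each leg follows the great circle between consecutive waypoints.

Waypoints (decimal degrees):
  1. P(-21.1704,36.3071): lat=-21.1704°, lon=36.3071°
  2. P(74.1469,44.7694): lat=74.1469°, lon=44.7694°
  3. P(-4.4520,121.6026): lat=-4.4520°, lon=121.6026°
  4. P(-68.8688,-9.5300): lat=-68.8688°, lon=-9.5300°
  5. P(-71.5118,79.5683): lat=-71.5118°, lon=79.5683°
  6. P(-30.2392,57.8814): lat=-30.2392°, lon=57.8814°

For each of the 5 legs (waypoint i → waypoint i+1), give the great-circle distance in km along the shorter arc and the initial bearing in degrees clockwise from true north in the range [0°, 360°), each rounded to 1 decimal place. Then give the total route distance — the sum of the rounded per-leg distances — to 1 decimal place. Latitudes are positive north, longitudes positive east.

Leg 1: φ1=-0.3694932, φ2=1.2941075, Δφ=1.6636007, Δλ=0.1476950 rad; a=sin²(Δφ/2)+cosφ1·cosφ2·sin²(Δλ/2)=0.5477222826; c=2·atan2(√a, √(1-a))=1.666386401; dist=6371·c=10616.548 ≈ 10616.5 km; running total=10616.5 km
Leg 1 bearing: y=sinΔλ·cosφ2=0.04019960, x=cosφ1·sinφ2-sinφ1·cosφ2·cosΔλ=0.99462271; θ=atan2(y, x)=2.3145° ≈ 2.3°
Leg 2: φ1=1.2941075, φ2=-0.0777021, Δφ=-1.3718096, Δλ=1.3409923 rad; a=sin²(Δφ/2)+cosφ1·cosφ2·sin²(Δλ/2)=0.5063171585; c=2·atan2(√a, √(1-a))=1.583430980; dist=6371·c=10088.039 ≈ 10088.0 km; running total=20704.5 km
Leg 2 bearing: y=sinΔλ·cosφ2=0.97077309, x=cosφ1·sinφ2-sinφ1·cosφ2·cosΔλ=-0.23966639; θ=atan2(y, x)=103.8680° ≈ 103.9°
Leg 3: φ1=-0.0777021, φ2=-1.2019873, Δφ=-1.1242853, Δλ=-2.2886956 rad; a=sin²(Δφ/2)+cosφ1·cosφ2·sin²(Δλ/2)=0.5820108371; c=2·atan2(√a, √(1-a))=1.735562499; dist=6371·c=11057.269 ≈ 11057.3 km; running total=31761.8 km
Leg 3 bearing: y=sinΔλ·cosφ2=-0.27152833, x=cosφ1·sinφ2-sinφ1·cosφ2·cosΔλ=-0.94835081; θ=atan2(y, x)=-164.0227° <0 so +360° → 195.9773° ≈ 196.0°
Leg 4: φ1=-1.2019873, φ2=-1.2481164, Δφ=-0.0461291, Δλ=1.5550587 rad; a=sin²(Δφ/2)+cosφ1·cosφ2·sin²(Δλ/2)=0.0567920747; c=2·atan2(√a, √(1-a))=0.481252496; dist=6371·c=3066.060 ≈ 3066.1 km; running total=34827.9 km
Leg 4 bearing: y=sinΔλ·cosφ2=0.31707007, x=cosφ1·sinφ2-sinφ1·cosφ2·cosΔλ=-0.33724399; θ=atan2(y, x)=136.7660° ≈ 136.8°
Leg 5: φ1=-1.2481164, φ2=-0.5277736, Δφ=0.7203428, Δλ=-0.3785078 rad; a=sin²(Δφ/2)+cosφ1·cosφ2·sin²(Δλ/2)=0.1339060215; c=2·atan2(√a, √(1-a))=0.749267524; dist=6371·c=4773.583 ≈ 4773.6 km; running total=39601.5 km
Leg 5 bearing: y=sinΔλ·cosφ2=-0.31925194, x=cosφ1·sinφ2-sinφ1·cosφ2·cosΔλ=0.60164690; θ=atan2(y, x)=-27.9518° <0 so +360° → 332.0482° ≈ 332.0°

Leg 1: dist=10616.5 km, bearing=2.3°
Leg 2: dist=10088.0 km, bearing=103.9°
Leg 3: dist=11057.3 km, bearing=196.0°
Leg 4: dist=3066.1 km, bearing=136.8°
Leg 5: dist=4773.6 km, bearing=332.0°
Total: 39601.5 km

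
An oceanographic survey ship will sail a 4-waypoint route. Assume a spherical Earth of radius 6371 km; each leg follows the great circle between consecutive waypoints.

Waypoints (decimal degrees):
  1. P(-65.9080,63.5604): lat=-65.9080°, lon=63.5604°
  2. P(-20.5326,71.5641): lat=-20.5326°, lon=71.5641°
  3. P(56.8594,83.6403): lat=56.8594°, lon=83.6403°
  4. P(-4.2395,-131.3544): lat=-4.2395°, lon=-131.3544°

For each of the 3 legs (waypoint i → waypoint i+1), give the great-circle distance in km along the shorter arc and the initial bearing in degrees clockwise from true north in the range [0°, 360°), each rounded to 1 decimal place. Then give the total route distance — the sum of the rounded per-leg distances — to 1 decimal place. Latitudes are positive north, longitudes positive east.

Leg 1: dist=5078.8 km, bearing=10.5°
Leg 2: dist=8679.5 km, bearing=6.7°
Leg 3: dist=13406.3 km, bearing=41.6°
Total: 27164.6 km

Leg 1: φ1=-1.1503116, φ2=-0.3583615, Δφ=0.7919501, Δλ=0.1396909 rad; a=sin²(Δφ/2)+cosφ1·cosφ2·sin²(Δλ/2)=0.1506324871; c=2·atan2(√a, √(1-a))=0.797168614; dist=6371·c=5078.761 ≈ 5078.8 km; running total=5078.8 km
Leg 1 bearing: y=sinΔλ·cosφ2=0.13039171, x=cosφ1·sinφ2-sinφ1·cosφ2·cosΔλ=0.70339702; θ=atan2(y, x)=10.5020° ≈ 10.5°
Leg 2: φ1=-0.3583615, φ2=0.9923837, Δφ=1.3507452, Δλ=0.2107695 rad; a=sin²(Δφ/2)+cosφ1·cosφ2·sin²(Δλ/2)=0.3965250879; c=2·atan2(√a, √(1-a))=1.362340069; dist=6371·c=8679.469 ≈ 8679.5 km; running total=13758.3 km
Leg 2 bearing: y=sinΔλ·cosφ2=0.11437546, x=cosφ1·sinφ2-sinφ1·cosφ2·cosΔλ=0.97164295; θ=atan2(y, x)=6.7136° ≈ 6.7°
Leg 3: φ1=0.9923837, φ2=-0.0739932, Δφ=-1.0663770, Δλ=-3.7523654 rad; a=sin²(Δφ/2)+cosφ1·cosφ2·sin²(Δλ/2)=0.7542652947; c=2·atan2(√a, √(1-a))=2.104273710; dist=6371·c=13406.328 ≈ 13406.3 km; running total=27164.6 km
Leg 3 bearing: y=sinΔλ·cosφ2=0.57193142, x=cosφ1·sinφ2-sinφ1·cosφ2·cosΔλ=0.64365448; θ=atan2(y, x)=41.6233° ≈ 41.6°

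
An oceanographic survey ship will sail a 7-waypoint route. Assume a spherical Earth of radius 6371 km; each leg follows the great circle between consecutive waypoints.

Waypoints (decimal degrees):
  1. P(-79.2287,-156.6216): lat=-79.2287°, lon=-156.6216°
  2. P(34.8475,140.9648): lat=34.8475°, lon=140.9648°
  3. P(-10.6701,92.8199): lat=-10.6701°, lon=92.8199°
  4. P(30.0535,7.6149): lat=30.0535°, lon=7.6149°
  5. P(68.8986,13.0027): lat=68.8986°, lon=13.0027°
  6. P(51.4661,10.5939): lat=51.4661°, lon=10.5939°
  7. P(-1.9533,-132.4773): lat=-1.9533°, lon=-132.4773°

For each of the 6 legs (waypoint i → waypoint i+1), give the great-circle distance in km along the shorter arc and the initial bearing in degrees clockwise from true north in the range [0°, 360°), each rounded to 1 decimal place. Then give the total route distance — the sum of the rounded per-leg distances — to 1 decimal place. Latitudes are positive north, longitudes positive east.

Leg 1: dist=13272.3 km, bearing=303.4°
Leg 2: dist=7159.2 km, bearing=234.3°
Leg 3: dist=10145.3 km, bearing=300.4°
Leg 4: dist=4333.3 km, bearing=3.1°
Leg 5: dist=1942.6 km, bearing=185.0°
Leg 6: dist=13524.2 km, bearing=315.2°
Total: 50376.9 km

Leg 1: φ1=-1.3828017, φ2=0.6082036, Δφ=1.9910053, Δλ=5.1938625 rad; a=sin²(Δφ/2)+cosφ1·cosφ2·sin²(Δλ/2)=0.7451503704; c=2·atan2(√a, √(1-a))=2.083231109; dist=6371·c=13272.265 ≈ 13272.3 km; running total=13272.3 km
Leg 1 bearing: y=sinΔλ·cosφ2=-0.72737605, x=cosφ1·sinφ2-sinφ1·cosφ2·cosΔλ=0.48013463; θ=atan2(y, x)=-56.5715° <0 so +360° → 303.4285° ≈ 303.4°
Leg 2: φ1=0.6082036, φ2=-0.1862284, Δφ=-0.7944320, Δλ=-0.8402870 rad; a=sin²(Δφ/2)+cosφ1·cosφ2·sin²(Δλ/2)=0.2838344051; c=2·atan2(√a, √(1-a))=1.123719862; dist=6371·c=7159.219 ≈ 7159.2 km; running total=20431.5 km
Leg 2 bearing: y=sinΔλ·cosφ2=-0.73195614, x=cosφ1·sinφ2-sinφ1·cosφ2·cosΔλ=-0.52662126; θ=atan2(y, x)=-125.7339° <0 so +360° → 234.2661° ≈ 234.3°
Leg 3: φ1=-0.1862284, φ2=0.5245325, Δφ=0.7107609, Δλ=-1.4871078 rad; a=sin²(Δφ/2)+cosφ1·cosφ2·sin²(Δλ/2)=0.5108124159; c=2·atan2(√a, √(1-a))=1.592422844; dist=6371·c=10145.326 ≈ 10145.3 km; running total=30576.8 km
Leg 3 bearing: y=sinΔλ·cosφ2=-0.86252883, x=cosφ1·sinφ2-sinφ1·cosφ2·cosΔλ=0.50554562; θ=atan2(y, x)=-59.6246° <0 so +360° → 300.3754° ≈ 300.4°
Leg 4: φ1=0.5245325, φ2=1.2025074, Δφ=0.6779749, Δλ=0.0940348 rad; a=sin²(Δφ/2)+cosφ1·cosφ2·sin²(Δλ/2)=0.1112661188; c=2·atan2(√a, √(1-a))=0.680166900; dist=6371·c=4333.343 ≈ 4333.3 km; running total=34910.1 km
Leg 4 bearing: y=sinΔλ·cosφ2=0.03380452, x=cosφ1·sinφ2-sinφ1·cosφ2·cosΔλ=0.62801364; θ=atan2(y, x)=3.0811° ≈ 3.1°
Leg 5: φ1=1.2025074, φ2=0.8982529, Δφ=-0.3042545, Δλ=-0.0420415 rad; a=sin²(Δφ/2)+cosφ1·cosφ2·sin²(Δλ/2)=0.0230638155; c=2·atan2(√a, √(1-a))=0.304915350; dist=6371·c=1942.616 ≈ 1942.6 km; running total=36852.7 km
Leg 5 bearing: y=sinΔλ·cosφ2=-0.02618319, x=cosφ1·sinφ2-sinφ1·cosφ2·cosΔλ=-0.29906846; θ=atan2(y, x)=-174.9966° <0 so +360° → 185.0034° ≈ 185.0°
Leg 6: φ1=0.8982529, φ2=-0.0340915, Δφ=-0.9323444, Δλ=-2.4970635 rad; a=sin²(Δφ/2)+cosφ1·cosφ2·sin²(Δλ/2)=0.7621853658; c=2·atan2(√a, √(1-a))=2.122772251; dist=6371·c=13524.182 ≈ 13524.2 km; running total=50376.9 km
Leg 6 bearing: y=sinΔλ·cosφ2=-0.60047300, x=cosφ1·sinφ2-sinφ1·cosφ2·cosΔλ=0.60371145; θ=atan2(y, x)=-44.8459° <0 so +360° → 315.1541° ≈ 315.2°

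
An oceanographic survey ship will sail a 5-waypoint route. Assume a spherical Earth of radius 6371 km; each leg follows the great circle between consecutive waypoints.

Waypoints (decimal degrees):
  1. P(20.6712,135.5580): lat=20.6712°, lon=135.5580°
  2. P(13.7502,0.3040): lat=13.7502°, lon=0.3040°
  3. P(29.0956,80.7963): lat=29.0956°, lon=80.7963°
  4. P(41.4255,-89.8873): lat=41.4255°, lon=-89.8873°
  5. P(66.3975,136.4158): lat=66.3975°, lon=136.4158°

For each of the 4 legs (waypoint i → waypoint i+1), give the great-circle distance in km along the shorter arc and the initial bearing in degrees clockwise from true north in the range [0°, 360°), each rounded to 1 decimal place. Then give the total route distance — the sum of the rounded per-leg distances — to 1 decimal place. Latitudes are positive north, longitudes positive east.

Leg 1: φ1=0.3607805, φ2=0.2399863, Δφ=-0.1207942, Δλ=-2.3606276 rad; a=sin²(Δφ/2)+cosφ1·cosφ2·sin²(Δλ/2)=0.7807806451; c=2·atan2(√a, √(1-a))=2.167067825; dist=6371·c=13806.389 ≈ 13806.4 km; running total=13806.4 km
Leg 1 bearing: y=sinΔλ·cosφ2=-0.68379037, x=cosφ1·sinφ2-sinφ1·cosφ2·cosΔλ=0.46591806; θ=atan2(y, x)=-55.7304° <0 so +360° → 304.2696° ≈ 304.3°
Leg 2: φ1=0.2399863, φ2=0.5078140, Δφ=0.2678278, Δλ=1.4048557 rad; a=sin²(Δφ/2)+cosφ1·cosφ2·sin²(Δλ/2)=0.3721098677; c=2·atan2(√a, √(1-a))=1.312141596; dist=6371·c=8359.654 ≈ 8359.7 km; running total=22166.1 km
Leg 2 bearing: y=sinΔλ·cosφ2=0.86180641, x=cosφ1·sinφ2-sinφ1·cosφ2·cosΔλ=0.43802531; θ=atan2(y, x)=63.0574° ≈ 63.1°
Leg 3: φ1=0.5078140, φ2=0.7230114, Δφ=0.2151974, Δλ=-2.9789908 rad; a=sin²(Δφ/2)+cosφ1·cosφ2·sin²(Δλ/2)=0.6624086333; c=2·atan2(√a, √(1-a))=1.901614839; dist=6371·c=12115.188 ≈ 12115.2 km; running total=34281.3 km
Leg 3 bearing: y=sinΔλ·cosφ2=-0.12138504, x=cosφ1·sinφ2-sinφ1·cosφ2·cosΔλ=0.93795491; θ=atan2(y, x)=-7.3739° <0 so +360° → 352.6261° ≈ 352.6°
Leg 4: φ1=0.7230114, φ2=1.1588550, Δφ=0.4358436, Δλ=3.9497342 rad; a=sin²(Δφ/2)+cosφ1·cosφ2·sin²(Δλ/2)=0.3005539956; c=2·atan2(√a, √(1-a))=1.160488080; dist=6371·c=7393.470 ≈ 7393.5 km; running total=41674.8 km
Leg 4 bearing: y=sinΔλ·cosφ2=-0.28948307, x=cosφ1·sinφ2-sinφ1·cosφ2·cosΔλ=0.87010615; θ=atan2(y, x)=-18.4022° <0 so +360° → 341.5978° ≈ 341.6°

Leg 1: dist=13806.4 km, bearing=304.3°
Leg 2: dist=8359.7 km, bearing=63.1°
Leg 3: dist=12115.2 km, bearing=352.6°
Leg 4: dist=7393.5 km, bearing=341.6°
Total: 41674.8 km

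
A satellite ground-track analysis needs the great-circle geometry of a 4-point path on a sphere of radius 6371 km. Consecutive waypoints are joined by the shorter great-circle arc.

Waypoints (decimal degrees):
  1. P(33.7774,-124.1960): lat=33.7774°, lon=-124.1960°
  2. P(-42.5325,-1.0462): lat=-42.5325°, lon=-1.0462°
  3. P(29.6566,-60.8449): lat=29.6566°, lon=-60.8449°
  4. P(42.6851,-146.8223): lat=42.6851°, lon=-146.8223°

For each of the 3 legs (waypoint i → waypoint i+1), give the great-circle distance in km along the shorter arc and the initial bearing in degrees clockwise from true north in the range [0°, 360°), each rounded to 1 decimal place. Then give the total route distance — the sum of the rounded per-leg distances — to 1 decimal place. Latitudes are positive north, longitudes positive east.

Leg 1: dist=15044.5 km, bearing=118.7°
Leg 2: dist=10086.3 km, bearing=311.3°
Leg 3: dist=7522.3 km, bearing=307.5°
Total: 32653.1 km

Leg 1: φ1=0.5895268, φ2=-0.7423322, Δφ=-1.3318590, Δλ=2.1493695 rad; a=sin²(Δφ/2)+cosφ1·cosφ2·sin²(Δλ/2)=0.8553885669; c=2·atan2(√a, √(1-a))=2.361398718; dist=6371·c=15044.471 ≈ 15044.5 km; running total=15044.5 km
Leg 1 bearing: y=sinΔλ·cosφ2=0.61695989, x=cosφ1·sinφ2-sinφ1·cosφ2·cosΔλ=-0.33787033; θ=atan2(y, x)=118.7068° ≈ 118.7°
Leg 2: φ1=-0.7423322, φ2=0.5176053, Δφ=1.2599375, Δλ=-1.0436842 rad; a=sin²(Δφ/2)+cosφ1·cosφ2·sin²(Δλ/2)=0.5061800002; c=2·atan2(√a, √(1-a))=1.583156642; dist=6371·c=10086.291 ≈ 10086.3 km; running total=25130.8 km
Leg 2 bearing: y=sinΔλ·cosφ2=-0.75105056, x=cosφ1·sinφ2-sinφ1·cosφ2·cosΔλ=0.66012900; θ=atan2(y, x)=-48.6864° <0 so +360° → 311.3136° ≈ 311.3°
Leg 3: φ1=0.5176053, φ2=0.7449955, Δφ=0.2273902, Δλ=-1.5005887 rad; a=sin²(Δφ/2)+cosφ1·cosφ2·sin²(Δλ/2)=0.3098645415; c=2·atan2(√a, √(1-a))=1.180707125; dist=6371·c=7522.285 ≈ 7522.3 km; running total=32653.1 km
Leg 3 bearing: y=sinΔλ·cosφ2=-0.73328000, x=cosφ1·sinφ2-sinφ1·cosφ2·cosΔλ=0.56364392; θ=atan2(y, x)=-52.4519° <0 so +360° → 307.5481° ≈ 307.5°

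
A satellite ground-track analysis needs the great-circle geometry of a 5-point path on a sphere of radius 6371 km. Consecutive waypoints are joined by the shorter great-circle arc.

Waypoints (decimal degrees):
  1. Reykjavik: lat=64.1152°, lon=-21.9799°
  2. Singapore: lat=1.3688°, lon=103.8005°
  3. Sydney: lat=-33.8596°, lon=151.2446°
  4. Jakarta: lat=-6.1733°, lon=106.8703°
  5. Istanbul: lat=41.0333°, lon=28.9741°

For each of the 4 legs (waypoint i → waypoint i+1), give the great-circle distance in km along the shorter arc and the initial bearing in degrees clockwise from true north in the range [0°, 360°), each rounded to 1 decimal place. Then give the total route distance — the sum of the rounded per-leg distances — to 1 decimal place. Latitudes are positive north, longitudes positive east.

Leg 1: φ1=1.1190213, φ2=0.0238901, Δφ=-1.0951313, Δλ=2.1952821 rad; a=sin²(Δφ/2)+cosφ1·cosφ2·sin²(Δλ/2)=0.6168428787; c=2·atan2(√a, √(1-a))=1.806663008; dist=6371·c=11510.250 ≈ 11510.3 km; running total=11510.3 km
Leg 1 bearing: y=sinΔλ·cosφ2=0.81103238, x=cosφ1·sinφ2-sinφ1·cosφ2·cosΔλ=0.53629977; θ=atan2(y, x)=56.5251° ≈ 56.5°
Leg 2: φ1=0.0238901, φ2=-0.5909615, Δφ=-0.6148516, Δλ=0.8280558 rad; a=sin²(Δφ/2)+cosφ1·cosφ2·sin²(Δλ/2)=0.2259293966; c=2·atan2(√a, √(1-a))=0.990656123; dist=6371·c=6311.470 ≈ 6311.5 km; running total=17821.8 km
Leg 2 bearing: y=sinΔλ·cosφ2=0.61169141, x=cosφ1·sinφ2-sinφ1·cosφ2·cosΔλ=-0.57041637; θ=atan2(y, x)=133.0002° ≈ 133.0°
Leg 3: φ1=-0.5909615, φ2=-0.1077444, Δφ=0.4832171, Δλ=-0.7744776 rad; a=sin²(Δφ/2)+cosφ1·cosφ2·sin²(Δλ/2)=0.1749823542; c=2·atan2(√a, √(1-a))=0.863165449; dist=6371·c=5499.227 ≈ 5499.2 km; running total=23321.0 km
Leg 3 bearing: y=sinΔλ·cosφ2=-0.69528743, x=cosφ1·sinφ2-sinφ1·cosφ2·cosΔλ=0.30664231; θ=atan2(y, x)=-66.2011° <0 so +360° → 293.7989° ≈ 293.8°
Leg 4: φ1=-0.1077444, φ2=0.7161662, Δφ=0.8239106, Δλ=-1.3595452 rad; a=sin²(Δφ/2)+cosφ1·cosφ2·sin²(Δλ/2)=0.4566721315; c=2·atan2(√a, √(1-a))=1.484031769; dist=6371·c=9454.766 ≈ 9454.8 km; running total=32775.8 km
Leg 4 bearing: y=sinΔλ·cosφ2=-0.73755894, x=cosφ1·sinφ2-sinφ1·cosφ2·cosΔλ=0.66969963; θ=atan2(y, x)=-47.7607° <0 so +360° → 312.2393° ≈ 312.2°

Leg 1: dist=11510.3 km, bearing=56.5°
Leg 2: dist=6311.5 km, bearing=133.0°
Leg 3: dist=5499.2 km, bearing=293.8°
Leg 4: dist=9454.8 km, bearing=312.2°
Total: 32775.8 km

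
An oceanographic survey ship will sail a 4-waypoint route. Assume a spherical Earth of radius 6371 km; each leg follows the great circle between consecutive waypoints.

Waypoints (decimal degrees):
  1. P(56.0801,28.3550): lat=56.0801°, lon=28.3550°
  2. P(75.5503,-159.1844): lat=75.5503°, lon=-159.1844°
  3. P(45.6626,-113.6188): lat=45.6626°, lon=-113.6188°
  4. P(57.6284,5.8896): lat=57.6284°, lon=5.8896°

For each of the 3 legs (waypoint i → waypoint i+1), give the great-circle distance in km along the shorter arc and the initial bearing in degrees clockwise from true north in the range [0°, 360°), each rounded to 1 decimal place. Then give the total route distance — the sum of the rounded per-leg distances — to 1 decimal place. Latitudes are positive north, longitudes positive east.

Leg 1: dist=5368.2 km, bearing=2.5°
Leg 2: dist=3941.0 km, bearing=120.6°
Leg 3: dist=7247.6 km, bearing=30.9°
Total: 16556.8 km

Leg 1: φ1=0.9787824, φ2=1.3186015, Δφ=0.3398191, Δλ=-3.2731800 rad; a=sin²(Δφ/2)+cosφ1·cosφ2·sin²(Δλ/2)=0.1672366569; c=2·atan2(√a, √(1-a))=0.842597071; dist=6371·c=5368.186 ≈ 5368.2 km; running total=5368.2 km
Leg 1 bearing: y=sinΔλ·cosφ2=0.03274031, x=cosφ1·sinφ2-sinφ1·cosφ2·cosΔλ=0.74565562; θ=atan2(y, x)=2.5141° ≈ 2.5°
Leg 2: φ1=1.3186015, φ2=0.7969627, Δφ=-0.5216388, Δλ=0.7952697 rad; a=sin²(Δφ/2)+cosφ1·cosφ2·sin²(Δλ/2)=0.0926489035; c=2·atan2(√a, √(1-a))=0.618580884; dist=6371·c=3940.979 ≈ 3941.0 km; running total=9309.2 km
Leg 2 bearing: y=sinΔλ·cosφ2=0.49903864, x=cosφ1·sinφ2-sinφ1·cosφ2·cosΔλ=-0.29533163; θ=atan2(y, x)=120.6171° ≈ 120.6°
Leg 3: φ1=0.7969627, φ2=1.0058053, Δφ=0.2088426, Δλ=2.0858151 rad; a=sin²(Δφ/2)+cosφ1·cosφ2·sin²(Δλ/2)=0.2901111018; c=2·atan2(√a, √(1-a))=1.137595839; dist=6371·c=7247.623 ≈ 7247.6 km; running total=16556.8 km
Leg 3 bearing: y=sinΔλ·cosφ2=0.46595693, x=cosφ1·sinφ2-sinφ1·cosφ2·cosΔλ=0.77889071; θ=atan2(y, x)=30.8892° ≈ 30.9°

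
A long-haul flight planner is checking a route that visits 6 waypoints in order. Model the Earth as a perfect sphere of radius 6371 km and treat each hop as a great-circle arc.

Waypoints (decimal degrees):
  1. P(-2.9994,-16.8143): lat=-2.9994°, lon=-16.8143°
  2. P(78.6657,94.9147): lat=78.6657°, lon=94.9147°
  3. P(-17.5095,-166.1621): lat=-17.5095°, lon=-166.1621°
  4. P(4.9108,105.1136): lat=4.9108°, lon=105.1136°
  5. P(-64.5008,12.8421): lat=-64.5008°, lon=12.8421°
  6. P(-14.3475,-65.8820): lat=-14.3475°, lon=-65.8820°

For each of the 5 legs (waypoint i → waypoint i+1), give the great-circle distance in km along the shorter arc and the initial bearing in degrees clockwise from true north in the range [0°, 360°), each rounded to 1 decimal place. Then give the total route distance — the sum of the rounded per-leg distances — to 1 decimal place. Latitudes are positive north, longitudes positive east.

Leg 1: dist=10799.4 km, bearing=10.6°
Leg 2: dist=12110.1 km, bearing=84.8°
Leg 3: dist=10036.9 km, bearing=275.1°
Leg 4: dist=10609.0 km, bearing=205.6°
Leg 5: dist=8031.5 km, bearing=273.9°
Total: 51586.9 km

Leg 1: φ1=-0.0523494, φ2=1.3729755, Δφ=1.4253249, Δλ=1.9500389 rad; a=sin²(Δφ/2)+cosφ1·cosφ2·sin²(Δλ/2)=0.5619826200; c=2·atan2(√a, √(1-a))=1.695081286; dist=6371·c=10799.363 ≈ 10799.4 km; running total=10799.4 km
Leg 1 bearing: y=sinΔλ·cosφ2=0.18256855, x=cosφ1·sinφ2-sinφ1·cosφ2·cosΔλ=0.97534678; θ=atan2(y, x)=10.6021° ≈ 10.6°
Leg 2: φ1=1.3729755, φ2=-0.3055984, Δφ=-1.6785739, Δλ=-4.5566498 rad; a=sin²(Δφ/2)+cosφ1·cosφ2·sin²(Δλ/2)=0.6620340714; c=2·atan2(√a, √(1-a))=1.900822874; dist=6371·c=12110.143 ≈ 12110.1 km; running total=22909.5 km
Leg 2 bearing: y=sinΔλ·cosφ2=0.94212498, x=cosφ1·sinφ2-sinφ1·cosφ2·cosΔλ=0.08590903; θ=atan2(y, x)=84.7898° ≈ 84.8°
Leg 3: φ1=-0.3055984, φ2=0.0857096, Δφ=0.3913081, Δλ=4.7346541 rad; a=sin²(Δφ/2)+cosφ1·cosφ2·sin²(Δλ/2)=0.5023007561; c=2·atan2(√a, √(1-a))=1.575397855; dist=6371·c=10036.860 ≈ 10036.9 km; running total=32946.4 km
Leg 3 bearing: y=sinΔλ·cosφ2=-0.99608223, x=cosφ1·sinφ2-sinφ1·cosφ2·cosΔλ=0.08831205; θ=atan2(y, x)=-84.9334° <0 so +360° → 275.0666° ≈ 275.1°
Leg 4: φ1=0.0857096, φ2=-1.1257513, Δφ=-1.2114610, Δλ=-1.6104415 rad; a=sin²(Δφ/2)+cosφ1·cosφ2·sin²(Δλ/2)=0.5471330785; c=2·atan2(√a, √(1-a))=1.665202655; dist=6371·c=10609.006 ≈ 10609.0 km; running total=43555.4 km
Leg 4 bearing: y=sinΔλ·cosφ2=-0.43016022, x=cosφ1·sinφ2-sinφ1·cosφ2·cosΔλ=-0.89781739; θ=atan2(y, x)=-154.4001° <0 so +360° → 205.5999° ≈ 205.6°
Leg 5: φ1=-1.1257513, φ2=-0.2504111, Δφ=0.8753402, Δλ=-1.3739947 rad; a=sin²(Δφ/2)+cosφ1·cosφ2·sin²(Δλ/2)=0.3473921537; c=2·atan2(√a, √(1-a))=1.260631405; dist=6371·c=8031.483 ≈ 8031.5 km; running total=51586.9 km
Leg 5 bearing: y=sinΔλ·cosφ2=-0.95010967, x=cosφ1·sinφ2-sinφ1·cosφ2·cosΔλ=0.06430395; θ=atan2(y, x)=-86.1281° <0 so +360° → 273.8719° ≈ 273.9°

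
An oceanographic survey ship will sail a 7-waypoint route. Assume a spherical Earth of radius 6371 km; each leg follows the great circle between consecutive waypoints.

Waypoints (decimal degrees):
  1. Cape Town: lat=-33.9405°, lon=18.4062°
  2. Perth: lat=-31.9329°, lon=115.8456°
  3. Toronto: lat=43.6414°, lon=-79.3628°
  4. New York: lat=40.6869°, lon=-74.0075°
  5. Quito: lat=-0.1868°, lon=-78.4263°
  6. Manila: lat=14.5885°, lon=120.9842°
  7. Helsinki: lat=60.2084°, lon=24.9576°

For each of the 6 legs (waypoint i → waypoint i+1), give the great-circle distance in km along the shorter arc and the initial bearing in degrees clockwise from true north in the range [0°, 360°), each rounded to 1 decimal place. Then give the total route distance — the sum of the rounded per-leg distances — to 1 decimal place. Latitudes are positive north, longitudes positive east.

Leg 1: φ1=-0.5923735, φ2=-0.5573342, Δφ=0.0350392, Δλ=1.7006384 rad; a=sin²(Δφ/2)+cosφ1·cosφ2·sin²(Δλ/2)=0.3979226283; c=2·atan2(√a, √(1-a))=1.365196139; dist=6371·c=8697.665 ≈ 8697.7 km; running total=8697.7 km
Leg 1 bearing: y=sinΔλ·cosφ2=0.84152433, x=cosφ1·sinφ2-sinφ1·cosφ2·cosΔλ=-0.50015762; θ=atan2(y, x)=120.7250° ≈ 120.7°
Leg 2: φ1=-0.5573342, φ2=0.7616861, Δφ=1.3190204, Δλ=-3.4070293 rad; a=sin²(Δφ/2)+cosφ1·cosφ2·sin²(Δλ/2)=0.9788418419; c=2·atan2(√a, √(1-a))=2.849640002; dist=6371·c=18155.056 ≈ 18155.1 km; running total=26852.8 km
Leg 2 bearing: y=sinΔλ·cosφ2=0.18984171, x=cosφ1·sinφ2-sinφ1·cosφ2·cosΔλ=0.21633790; θ=atan2(y, x)=41.2677° ≈ 41.3°
Leg 3: φ1=0.7616861, φ2=0.7101204, Δφ=-0.0515658, Δλ=0.0934676 rad; a=sin²(Δφ/2)+cosφ1·cosφ2·sin²(Δλ/2)=0.0018622329; c=2·atan2(√a, √(1-a))=0.086334004; dist=6371·c=550.034 ≈ 550.0 km; running total=27402.8 km
Leg 3 bearing: y=sinΔλ·cosφ2=0.07077179, x=cosφ1·sinφ2-sinφ1·cosφ2·cosΔλ=-0.04925864; θ=atan2(y, x)=124.8387° ≈ 124.8°
Leg 4: φ1=0.7101204, φ2=-0.0032603, Δφ=-0.7133806, Δλ=-0.0771226 rad; a=sin²(Δφ/2)+cosφ1·cosφ2·sin²(Δλ/2)=0.1230500183; c=2·atan2(√a, √(1-a))=0.716818180; dist=6371·c=4566.849 ≈ 4566.8 km; running total=31969.6 km
Leg 4 bearing: y=sinΔλ·cosφ2=-0.07704577, x=cosφ1·sinφ2-sinφ1·cosφ2·cosΔλ=-0.65245597; θ=atan2(y, x)=-173.2654° <0 so +360° → 186.7346° ≈ 186.7°
Leg 5: φ1=-0.0032603, φ2=0.2546174, Δφ=0.2578776, Δλ=3.4803698 rad; a=sin²(Δφ/2)+cosφ1·cosφ2·sin²(Δλ/2)=0.9567851619; c=2·atan2(√a, √(1-a))=2.722774773; dist=6371·c=17346.798 ≈ 17346.8 km; running total=49316.4 km
Leg 5 bearing: y=sinΔλ·cosφ2=-0.32161945, x=cosφ1·sinφ2-sinφ1·cosφ2·cosΔλ=0.24889796; θ=atan2(y, x)=-52.2641° <0 so +360° → 307.7359° ≈ 307.7°
Leg 6: φ1=0.2546174, φ2=1.0508348, Δφ=0.7962175, Δλ=-1.6759803 rad; a=sin²(Δφ/2)+cosφ1·cosφ2·sin²(Δλ/2)=0.4159476808; c=2·atan2(√a, √(1-a))=1.401889698; dist=6371·c=8931.439 ≈ 8931.4 km; running total=58247.8 km
Leg 6 bearing: y=sinΔλ·cosφ2=-0.49410079, x=cosφ1·sinφ2-sinφ1·cosφ2·cosΔλ=0.85299779; θ=atan2(y, x)=-30.0817° <0 so +360° → 329.9183° ≈ 329.9°

Leg 1: dist=8697.7 km, bearing=120.7°
Leg 2: dist=18155.1 km, bearing=41.3°
Leg 3: dist=550.0 km, bearing=124.8°
Leg 4: dist=4566.8 km, bearing=186.7°
Leg 5: dist=17346.8 km, bearing=307.7°
Leg 6: dist=8931.4 km, bearing=329.9°
Total: 58247.8 km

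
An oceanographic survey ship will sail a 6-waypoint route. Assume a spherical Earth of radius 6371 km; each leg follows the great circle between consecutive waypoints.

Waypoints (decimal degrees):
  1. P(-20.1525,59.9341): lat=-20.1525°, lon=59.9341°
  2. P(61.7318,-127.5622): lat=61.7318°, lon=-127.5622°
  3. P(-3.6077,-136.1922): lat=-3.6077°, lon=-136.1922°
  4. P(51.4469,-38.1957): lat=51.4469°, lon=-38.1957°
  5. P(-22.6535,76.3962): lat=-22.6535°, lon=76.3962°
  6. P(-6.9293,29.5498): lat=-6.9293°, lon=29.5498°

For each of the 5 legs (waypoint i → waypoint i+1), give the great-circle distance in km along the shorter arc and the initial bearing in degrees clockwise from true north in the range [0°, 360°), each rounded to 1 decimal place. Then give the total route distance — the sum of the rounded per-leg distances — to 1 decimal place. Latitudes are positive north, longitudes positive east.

Leg 1: φ1=-0.3517275, φ2=1.0774232, Δφ=1.4291506, Δλ=-3.2724278 rad; a=sin²(Δφ/2)+cosφ1·cosφ2·sin²(Δλ/2)=0.8721189973; c=2·atan2(√a, √(1-a))=2.410189569; dist=6371·c=15355.318 ≈ 15355.3 km; running total=15355.3 km
Leg 1 bearing: y=sinΔλ·cosφ2=0.06178681, x=cosφ1·sinφ2-sinφ1·cosφ2·cosΔλ=0.66505052; θ=atan2(y, x)=5.3079° ≈ 5.3°
Leg 2: φ1=1.0774232, φ2=-0.0629662, Δφ=-1.1403894, Δλ=-0.1506219 rad; a=sin²(Δφ/2)+cosφ1·cosφ2·sin²(Δλ/2)=0.2940554233; c=2·atan2(√a, √(1-a))=1.146270052; dist=6371·c=7302.887 ≈ 7302.9 km; running total=22658.2 km
Leg 2 bearing: y=sinΔλ·cosφ2=-0.14975567, x=cosφ1·sinφ2-sinφ1·cosφ2·cosΔλ=-0.89884402; θ=atan2(y, x)=-170.5409° <0 so +360° → 189.4591° ≈ 189.5°
Leg 3: φ1=-0.0629662, φ2=0.8979178, Δφ=0.9608840, Δλ=1.7103616 rad; a=sin²(Δφ/2)+cosφ1·cosφ2·sin²(Δλ/2)=0.5678688477; c=2·atan2(√a, √(1-a))=1.706954338; dist=6371·c=10875.006 ≈ 10875.0 km; running total=33533.2 km
Leg 3 bearing: y=sinΔλ·cosφ2=0.61717964, x=cosφ1·sinφ2-sinφ1·cosφ2·cosΔλ=0.77502553; θ=atan2(y, x)=38.5315° ≈ 38.5°
Leg 4: φ1=0.8979178, φ2=-0.3953782, Δφ=-1.2932960, Δλ=2.0000060 rad; a=sin²(Δφ/2)+cosφ1·cosφ2·sin²(Δλ/2)=0.7702789252; c=2·atan2(√a, √(1-a))=2.141896371; dist=6371·c=13646.022 ≈ 13646.0 km; running total=47179.2 km
Leg 4 bearing: y=sinΔλ·cosφ2=0.83914373, x=cosφ1·sinφ2-sinφ1·cosφ2·cosΔλ=0.06029099; θ=atan2(y, x)=85.8905° ≈ 85.9°
Leg 5: φ1=-0.3953782, φ2=-0.1209391, Δφ=0.2744391, Δλ=-0.8176239 rad; a=sin²(Δφ/2)+cosφ1·cosφ2·sin²(Δλ/2)=0.1634766465; c=2·atan2(√a, √(1-a))=0.832475822; dist=6371·c=5303.703 ≈ 5303.7 km; running total=52482.9 km
Leg 5 bearing: y=sinΔλ·cosφ2=-0.72419416, x=cosφ1·sinφ2-sinφ1·cosφ2·cosΔλ=0.15016973; θ=atan2(y, x)=-78.2851° <0 so +360° → 281.7149° ≈ 281.7°

Leg 1: dist=15355.3 km, bearing=5.3°
Leg 2: dist=7302.9 km, bearing=189.5°
Leg 3: dist=10875.0 km, bearing=38.5°
Leg 4: dist=13646.0 km, bearing=85.9°
Leg 5: dist=5303.7 km, bearing=281.7°
Total: 52482.9 km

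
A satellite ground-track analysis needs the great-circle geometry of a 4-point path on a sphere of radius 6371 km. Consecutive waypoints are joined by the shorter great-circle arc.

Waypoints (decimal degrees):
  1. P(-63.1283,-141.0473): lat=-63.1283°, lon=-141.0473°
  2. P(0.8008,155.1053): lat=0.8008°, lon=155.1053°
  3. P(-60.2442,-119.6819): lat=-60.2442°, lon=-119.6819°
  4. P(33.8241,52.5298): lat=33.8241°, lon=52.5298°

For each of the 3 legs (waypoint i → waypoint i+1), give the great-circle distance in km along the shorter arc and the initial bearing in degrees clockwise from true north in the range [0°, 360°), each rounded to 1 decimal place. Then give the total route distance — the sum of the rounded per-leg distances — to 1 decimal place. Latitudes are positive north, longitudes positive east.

Leg 1: φ1=-1.1017967, φ2=0.0139766, Δφ=1.1157733, Δλ=5.1688380 rad; a=sin²(Δφ/2)+cosφ1·cosφ2·sin²(Δλ/2)=0.4066319878; c=2·atan2(√a, √(1-a))=1.382957653; dist=6371·c=8810.823 ≈ 8810.8 km; running total=8810.8 km
Leg 1 bearing: y=sinΔλ·cosφ2=-0.89753564, x=cosφ1·sinφ2-sinφ1·cosφ2·cosΔλ=0.39944891; θ=atan2(y, x)=-66.0085° <0 so +360° → 293.9915° ≈ 294.0°
Leg 2: φ1=0.0139766, φ2=-1.0514596, Δφ=-1.0654362, Δλ=-4.7959414 rad; a=sin²(Δφ/2)+cosφ1·cosφ2·sin²(Δλ/2)=0.4853591099; c=2·atan2(√a, √(1-a))=1.541510360; dist=6371·c=9820.963 ≈ 9821.0 km; running total=18631.8 km
Leg 2 bearing: y=sinΔλ·cosφ2=0.49457304, x=cosφ1·sinφ2-sinφ1·cosφ2·cosΔλ=-0.86864267; θ=atan2(y, x)=150.3444° ≈ 150.3°
Leg 3: φ1=-1.0514596, φ2=0.5903419, Δφ=1.6418016, Δλ=3.0056612 rad; a=sin²(Δφ/2)+cosφ1·cosφ2·sin²(Δλ/2)=0.9458762139; c=2·atan2(√a, √(1-a))=2.671999408; dist=6371·c=17023.308 ≈ 17023.3 km; running total=35655.1 km
Leg 3 bearing: y=sinΔλ·cosφ2=0.11257769, x=cosφ1·sinφ2-sinφ1·cosφ2·cosΔλ=-0.43829656; θ=atan2(y, x)=165.5948° ≈ 165.6°

Leg 1: dist=8810.8 km, bearing=294.0°
Leg 2: dist=9821.0 km, bearing=150.3°
Leg 3: dist=17023.3 km, bearing=165.6°
Total: 35655.1 km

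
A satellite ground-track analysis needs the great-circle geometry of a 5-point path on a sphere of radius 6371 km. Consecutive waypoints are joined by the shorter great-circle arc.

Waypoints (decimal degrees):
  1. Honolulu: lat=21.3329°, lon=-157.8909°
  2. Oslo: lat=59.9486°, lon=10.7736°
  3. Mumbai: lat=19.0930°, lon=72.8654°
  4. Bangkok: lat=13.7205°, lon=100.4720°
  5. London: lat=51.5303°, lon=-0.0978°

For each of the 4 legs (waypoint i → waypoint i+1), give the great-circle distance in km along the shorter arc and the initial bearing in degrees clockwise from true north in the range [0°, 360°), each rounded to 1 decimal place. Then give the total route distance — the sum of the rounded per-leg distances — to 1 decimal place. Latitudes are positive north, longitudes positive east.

Leg 1: φ1=0.3723293, φ2=1.0463005, Δφ=0.6739711, Δλ=2.9437509 rad; a=sin²(Δφ/2)+cosφ1·cosφ2·sin²(Δλ/2)=0.5712403426; c=2·atan2(√a, √(1-a))=1.713763547; dist=6371·c=10918.388 ≈ 10918.4 km; running total=10918.4 km
Leg 1 bearing: y=sinΔλ·cosφ2=0.09842951, x=cosφ1·sinφ2-sinφ1·cosφ2·cosΔλ=0.98489131; θ=atan2(y, x)=5.7072° ≈ 5.7°
Leg 2: φ1=1.0463005, φ2=0.3332357, Δφ=-0.7130647, Δλ=1.0837063 rad; a=sin²(Δφ/2)+cosφ1·cosφ2·sin²(Δλ/2)=0.2476851322; c=2·atan2(√a, √(1-a))=1.041843292; dist=6371·c=6637.584 ≈ 6637.6 km; running total=17556.0 km
Leg 2 bearing: y=sinΔλ·cosφ2=0.83508540, x=cosφ1·sinφ2-sinφ1·cosφ2·cosΔλ=-0.21904612; θ=atan2(y, x)=104.6978° ≈ 104.7°
Leg 3: φ1=0.3332357, φ2=0.2394679, Δφ=-0.0937678, Δλ=0.4818261 rad; a=sin²(Δφ/2)+cosφ1·cosφ2·sin²(Δλ/2)=0.0544548545; c=2·atan2(√a, √(1-a))=0.471054353; dist=6371·c=3001.087 ≈ 3001.1 km; running total=20557.1 km
Leg 3 bearing: y=sinΔλ·cosφ2=0.45017473, x=cosφ1·sinφ2-sinφ1·cosφ2·cosΔλ=-0.05745260; θ=atan2(y, x)=97.2729° ≈ 97.3°
Leg 4: φ1=0.2394679, φ2=0.8993734, Δφ=0.6599055, Δλ=-1.7552741 rad; a=sin²(Δφ/2)+cosφ1·cosφ2·sin²(Δλ/2)=0.4625780315; c=2·atan2(√a, √(1-a))=1.495882339; dist=6371·c=9530.266 ≈ 9530.3 km; running total=30087.4 km
Leg 4 bearing: y=sinΔλ·cosφ2=-0.61154498, x=cosφ1·sinφ2-sinφ1·cosφ2·cosΔλ=0.78766181; θ=atan2(y, x)=-37.8260° <0 so +360° → 322.1740° ≈ 322.2°

Leg 1: dist=10918.4 km, bearing=5.7°
Leg 2: dist=6637.6 km, bearing=104.7°
Leg 3: dist=3001.1 km, bearing=97.3°
Leg 4: dist=9530.3 km, bearing=322.2°
Total: 30087.4 km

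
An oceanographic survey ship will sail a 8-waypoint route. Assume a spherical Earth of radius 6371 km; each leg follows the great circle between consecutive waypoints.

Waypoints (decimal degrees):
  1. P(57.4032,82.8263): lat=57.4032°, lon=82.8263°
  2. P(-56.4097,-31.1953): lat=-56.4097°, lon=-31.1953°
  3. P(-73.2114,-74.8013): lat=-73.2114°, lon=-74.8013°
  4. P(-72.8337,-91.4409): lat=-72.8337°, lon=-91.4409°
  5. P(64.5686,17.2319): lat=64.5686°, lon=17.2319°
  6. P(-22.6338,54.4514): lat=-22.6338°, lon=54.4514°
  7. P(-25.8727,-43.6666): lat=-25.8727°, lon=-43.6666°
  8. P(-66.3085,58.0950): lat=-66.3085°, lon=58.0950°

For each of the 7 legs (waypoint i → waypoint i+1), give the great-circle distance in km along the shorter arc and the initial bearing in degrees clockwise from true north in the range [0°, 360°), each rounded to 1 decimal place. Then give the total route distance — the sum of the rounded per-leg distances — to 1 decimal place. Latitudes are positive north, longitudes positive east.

Leg 1: dist=16167.7 km, bearing=242.9°
Leg 2: dist=2673.7 km, bearing=209.3°
Leg 3: dist=540.1 km, bearing=266.5°
Leg 4: dist=17192.4 km, bearing=71.6°
Leg 5: dist=10210.9 km, bearing=146.0°
Leg 6: dist=9684.6 km, bearing=243.1°
Leg 7: dist=7892.6 km, bearing=155.4°
Total: 64362.0 km

Leg 1: φ1=1.0018748, φ2=-0.9845350, Δφ=-1.9864098, Δλ=-1.9900523 rad; a=sin²(Δφ/2)+cosφ1·cosφ2·sin²(Δλ/2)=0.9115653221; c=2·atan2(√a, √(1-a))=2.537698652; dist=6371·c=16167.678 ≈ 16167.7 km; running total=16167.7 km
Leg 1 bearing: y=sinΔλ·cosφ2=-0.50533464, x=cosφ1·sinφ2-sinφ1·cosφ2·cosΔλ=-0.25902286; θ=atan2(y, x)=-117.1386° <0 so +360° → 242.8614° ≈ 242.9°
Leg 2: φ1=-0.9845350, φ2=-1.2777800, Δφ=-0.2932450, Δλ=-0.7610683 rad; a=sin²(Δφ/2)+cosφ1·cosφ2·sin²(Δλ/2)=0.0433892003; c=2·atan2(√a, √(1-a))=0.419674545; dist=6371·c=2673.747 ≈ 2673.7 km; running total=18841.4 km
Leg 2 bearing: y=sinΔλ·cosφ2=-0.19921252, x=cosφ1·sinφ2-sinφ1·cosφ2·cosΔλ=-0.35544434; θ=atan2(y, x)=-150.7311° <0 so +360° → 209.2689° ≈ 209.3°
Leg 3: φ1=-1.2777800, φ2=-1.2711879, Δφ=0.0065921, Δλ=-0.2904158 rad; a=sin²(Δφ/2)+cosφ1·cosφ2·sin²(Δλ/2)=0.0017957987; c=2·atan2(√a, √(1-a))=0.084779118; dist=6371·c=540.128 ≈ 540.1 km; running total=19381.5 km
Leg 3 bearing: y=sinΔλ·cosφ2=-0.08451528, x=cosφ1·sinφ2-sinφ1·cosφ2·cosΔλ=-0.00524043; θ=atan2(y, x)=-93.5481° <0 so +360° → 266.4519° ≈ 266.5°
Leg 4: φ1=-1.2711879, φ2=1.1269347, Δφ=2.3981225, Δλ=1.8966982 rad; a=sin²(Δφ/2)+cosφ1·cosφ2·sin²(Δλ/2)=0.9517239385; c=2·atan2(√a, √(1-a))=2.698541570; dist=6371·c=17192.408 ≈ 17192.4 km; running total=36573.9 km
Leg 4 bearing: y=sinΔλ·cosφ2=0.40682595, x=cosφ1·sinφ2-sinφ1·cosφ2·cosΔλ=0.13518352; θ=atan2(y, x)=71.6190° ≈ 71.6°
Leg 5: φ1=1.1269347, φ2=-0.3950343, Δφ=-1.5219690, Δλ=0.6496028 rad; a=sin²(Δφ/2)+cosφ1·cosφ2·sin²(Δλ/2)=0.5159602034; c=2·atan2(√a, √(1-a))=1.602722157; dist=6371·c=10210.943 ≈ 10210.9 km; running total=46784.8 km
Leg 5 bearing: y=sinΔλ·cosφ2=0.55828510, x=cosφ1·sinφ2-sinφ1·cosφ2·cosΔλ=-0.82903488; θ=atan2(y, x)=146.0431° ≈ 146.0°
Leg 6: φ1=-0.3950343, φ2=-0.4515638, Δφ=-0.0565295, Δλ=-1.7124822 rad; a=sin²(Δφ/2)+cosφ1·cosφ2·sin²(Δλ/2)=0.4746692986; c=2·atan2(√a, √(1-a))=1.520113228; dist=6371·c=9684.641 ≈ 9684.6 km; running total=56469.4 km
Leg 6 bearing: y=sinΔλ·cosφ2=-0.89074956, x=cosφ1·sinφ2-sinφ1·cosφ2·cosΔλ=-0.45166209; θ=atan2(y, x)=-116.8877° <0 so +360° → 243.1123° ≈ 243.1°
Leg 7: φ1=-0.4515638, φ2=-1.1573016, Δφ=-0.7057378, Δλ=1.7760750 rad; a=sin²(Δφ/2)+cosφ1·cosφ2·sin²(Δλ/2)=0.3370495264; c=2·atan2(√a, √(1-a))=1.238831779; dist=6371·c=7892.597 ≈ 7892.6 km; running total=64362.0 km
Leg 7 bearing: y=sinΔλ·cosφ2=0.39337558, x=cosφ1·sinφ2-sinφ1·cosφ2·cosΔλ=-0.85967682; θ=atan2(y, x)=155.4119° ≈ 155.4°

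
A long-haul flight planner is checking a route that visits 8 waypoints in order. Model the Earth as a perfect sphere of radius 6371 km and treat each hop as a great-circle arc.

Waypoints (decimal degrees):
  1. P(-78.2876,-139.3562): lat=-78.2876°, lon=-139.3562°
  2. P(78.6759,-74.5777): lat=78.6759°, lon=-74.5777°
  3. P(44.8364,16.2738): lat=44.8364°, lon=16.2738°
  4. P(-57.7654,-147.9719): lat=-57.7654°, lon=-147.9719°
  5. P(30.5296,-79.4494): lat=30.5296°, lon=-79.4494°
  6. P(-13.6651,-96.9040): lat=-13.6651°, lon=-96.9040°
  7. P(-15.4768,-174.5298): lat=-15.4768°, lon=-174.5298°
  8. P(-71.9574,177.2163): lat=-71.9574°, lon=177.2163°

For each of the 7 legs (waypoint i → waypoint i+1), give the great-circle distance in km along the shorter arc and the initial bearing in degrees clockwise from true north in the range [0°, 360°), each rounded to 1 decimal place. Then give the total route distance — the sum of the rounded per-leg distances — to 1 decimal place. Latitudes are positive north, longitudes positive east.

Leg 1: dist=17856.1 km, bearing=32.3°
Leg 2: dist=5162.4 km, bearing=78.1°
Leg 3: dist=18217.1 km, bearing=211.3°
Leg 4: dist=11693.0 km, bearing=56.1°
Leg 5: dist=5257.1 km, bearing=203.4°
Leg 6: dist=8307.3 km, bearing=257.4°
Leg 7: dist=6304.0 km, bearing=183.0°
Total: 72797.0 km

Leg 1: φ1=-1.3663764, φ2=1.3731535, Δφ=2.7395299, Δλ=1.1305981 rad; a=sin²(Δφ/2)+cosφ1·cosφ2·sin²(Δλ/2)=0.9715655130; c=2·atan2(√a, √(1-a))=2.802723021; dist=6371·c=17856.148 ≈ 17856.1 km; running total=17856.1 km
Leg 1 bearing: y=sinΔλ·cosφ2=0.17763919, x=cosφ1·sinφ2-sinφ1·cosφ2·cosΔλ=0.28097720; θ=atan2(y, x)=32.3019° ≈ 32.3°
Leg 2: φ1=1.3731535, φ2=0.7825428, Δφ=-0.5906107, Δλ=1.5856578 rad; a=sin²(Δφ/2)+cosφ1·cosφ2·sin²(Δλ/2)=0.1553554492; c=2·atan2(√a, √(1-a))=0.810288977; dist=6371·c=5162.351 ≈ 5162.4 km; running total=23018.5 km
Leg 2 bearing: y=sinΔλ·cosφ2=0.70904463, x=cosφ1·sinφ2-sinφ1·cosφ2·cosΔλ=0.14878254; θ=atan2(y, x)=78.1493° ≈ 78.1°
Leg 3: φ1=0.7825428, φ2=-1.0081964, Δφ=-1.7907392, Δλ=-2.8666282 rad; a=sin²(Δφ/2)+cosφ1·cosφ2·sin²(Δλ/2)=0.9802197721; c=2·atan2(√a, √(1-a))=2.859372593; dist=6371·c=18217.063 ≈ 18217.1 km; running total=41235.6 km
Leg 3 bearing: y=sinΔλ·cosφ2=-0.14482138, x=cosφ1·sinφ2-sinφ1·cosφ2·cosΔλ=-0.23787108; θ=atan2(y, x)=-148.6660° <0 so +360° → 211.3340° ≈ 211.3°
Leg 4: φ1=-1.0081964, φ2=0.5328420, Δφ=1.5410385, Δλ=1.1959432 rad; a=sin²(Δφ/2)+cosφ1·cosφ2·sin²(Δλ/2)=0.6307351865; c=2·atan2(√a, √(1-a))=1.835341585; dist=6371·c=11692.961 ≈ 11693.0 km; running total=52928.6 km
Leg 4 bearing: y=sinΔλ·cosφ2=0.80155475, x=cosφ1·sinφ2-sinφ1·cosφ2·cosΔλ=0.53772039; θ=atan2(y, x)=56.1444° ≈ 56.1°
Leg 5: φ1=0.5328420, φ2=-0.2385010, Δφ=-0.7713430, Δλ=-0.3046402 rad; a=sin²(Δφ/2)+cosφ1·cosφ2·sin²(Δλ/2)=0.1607819558; c=2·atan2(√a, √(1-a))=0.825164547; dist=6371·c=5257.123 ≈ 5257.1 km; running total=58185.7 km
Leg 5 bearing: y=sinΔλ·cosφ2=-0.29145938, x=cosφ1·sinφ2-sinφ1·cosφ2·cosΔλ=-0.67437075; θ=atan2(y, x)=-156.6263° <0 so +360° → 203.3737° ≈ 203.4°
Leg 6: φ1=-0.2385010, φ2=-0.2701211, Δφ=-0.0316201, Δλ=-1.3548258 rad; a=sin²(Δφ/2)+cosφ1·cosφ2·sin²(Δλ/2)=0.3681396533; c=2·atan2(√a, √(1-a))=1.303918903; dist=6371·c=8307.267 ≈ 8307.3 km; running total=66493.0 km
Leg 6 bearing: y=sinΔλ·cosφ2=-0.94134985, x=cosφ1·sinφ2-sinφ1·cosφ2·cosΔλ=-0.21050381; θ=atan2(y, x)=-102.6051° <0 so +360° → 257.3949° ≈ 257.4°
Leg 7: φ1=-0.2701211, φ2=-1.2558936, Δφ=-0.9857724, Δλ=6.1391276 rad; a=sin²(Δφ/2)+cosφ1·cosφ2·sin²(Δλ/2)=0.2254363012; c=2·atan2(√a, √(1-a))=0.989476557; dist=6371·c=6303.955 ≈ 6304.0 km; running total=72797.0 km
Leg 7 bearing: y=sinΔλ·cosφ2=-0.04446398, x=cosφ1·sinφ2-sinφ1·cosφ2·cosΔλ=-0.83455500; θ=atan2(y, x)=-176.9502° <0 so +360° → 183.0498° ≈ 183.0°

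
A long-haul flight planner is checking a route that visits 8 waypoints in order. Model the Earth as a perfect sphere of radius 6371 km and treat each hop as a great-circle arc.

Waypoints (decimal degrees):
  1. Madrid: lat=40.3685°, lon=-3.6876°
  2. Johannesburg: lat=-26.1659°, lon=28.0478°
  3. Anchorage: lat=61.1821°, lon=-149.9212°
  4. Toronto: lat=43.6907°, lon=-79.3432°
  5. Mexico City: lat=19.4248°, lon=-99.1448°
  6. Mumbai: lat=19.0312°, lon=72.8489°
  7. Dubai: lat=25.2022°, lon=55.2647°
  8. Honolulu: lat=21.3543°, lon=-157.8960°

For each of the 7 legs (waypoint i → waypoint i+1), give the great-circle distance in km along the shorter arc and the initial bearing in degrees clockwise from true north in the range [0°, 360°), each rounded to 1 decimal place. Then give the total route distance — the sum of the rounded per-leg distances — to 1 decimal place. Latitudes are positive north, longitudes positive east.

Leg 1: φ1=0.7045632, φ2=-0.4566811, Δφ=-1.1612443, Δλ=0.5538872 rad; a=sin²(Δφ/2)+cosφ1·cosφ2·sin²(Δλ/2)=0.3520207577; c=2·atan2(√a, √(1-a))=1.270337526; dist=6371·c=8093.320 ≈ 8093.3 km; running total=8093.3 km
Leg 1 bearing: y=sinΔλ·cosφ2=0.47209354, x=cosφ1·sinφ2-sinφ1·cosφ2·cosΔλ=-0.83038320; θ=atan2(y, x)=150.3807° ≈ 150.4°
Leg 2: φ1=-0.4566811, φ2=1.0678291, Δφ=1.5245102, Δλ=-3.1061450 rad; a=sin²(Δφ/2)+cosφ1·cosφ2·sin²(Δλ/2)=0.9093590290; c=2·atan2(√a, √(1-a))=2.529971192; dist=6371·c=16118.446 ≈ 16118.4 km; running total=24211.7 km
Leg 2 bearing: y=sinΔλ·cosφ2=-0.01708315, x=cosφ1·sinφ2-sinφ1·cosφ2·cosΔλ=0.57394155; θ=atan2(y, x)=-1.7049° <0 so +360° → 358.2951° ≈ 358.3°
Leg 3: φ1=1.0678291, φ2=0.7625466, Δφ=-0.3052825, Δλ=1.2318185 rad; a=sin²(Δφ/2)+cosφ1·cosφ2·sin²(Δλ/2)=0.1394414785; c=2·atan2(√a, √(1-a))=0.765383029; dist=6371·c=4876.255 ≈ 4876.3 km; running total=29088.0 km
Leg 3 bearing: y=sinΔλ·cosφ2=0.68193249, x=cosφ1·sinφ2-sinφ1·cosφ2·cosΔλ=0.12230411; θ=atan2(y, x)=79.8321° ≈ 79.8°
Leg 4: φ1=0.7625466, φ2=0.3390267, Δφ=-0.4235199, Δλ=-0.3456031 rad; a=sin²(Δφ/2)+cosφ1·cosφ2·sin²(Δλ/2)=0.0643365246; c=2·atan2(√a, √(1-a))=0.512896281; dist=6371·c=3267.662 ≈ 3267.7 km; running total=32355.7 km
Leg 4 bearing: y=sinΔλ·cosφ2=-0.31948133, x=cosφ1·sinφ2-sinφ1·cosφ2·cosΔλ=-0.37245272; θ=atan2(y, x)=-139.3778° <0 so +360° → 220.6222° ≈ 220.6°
Leg 5: φ1=0.3390267, φ2=0.3321571, Δφ=-0.0068696, Δλ=3.0018564 rad; a=sin²(Δφ/2)+cosφ1·cosφ2·sin²(Δλ/2)=0.8871980072; c=2·atan2(√a, √(1-a))=2.456556249; dist=6371·c=15650.720 ≈ 15650.7 km; running total=48006.4 km
Leg 5 bearing: y=sinΔλ·cosφ2=0.13166899, x=cosφ1·sinφ2-sinφ1·cosφ2·cosΔλ=0.61884900; θ=atan2(y, x)=12.0114° ≈ 12.0°
Leg 6: φ1=0.3321571, φ2=0.4398614, Δφ=0.1077043, Δλ=-0.3069022 rad; a=sin²(Δφ/2)+cosφ1·cosφ2·sin²(Δλ/2)=0.0228808981; c=2·atan2(√a, √(1-a))=0.303694395; dist=6371·c=1934.837 ≈ 1934.8 km; running total=49941.2 km
Leg 6 bearing: y=sinΔλ·cosφ2=-0.27334967, x=cosφ1·sinφ2-sinφ1·cosφ2·cosΔλ=0.12128235; θ=atan2(y, x)=-66.0736° <0 so +360° → 293.9264° ≈ 293.9°
Leg 7: φ1=0.4398614, φ2=0.3727028, Δφ=-0.0671585, Δλ=-3.7203561 rad; a=sin²(Δφ/2)+cosφ1·cosφ2·sin²(Δλ/2)=0.7751989073; c=2·atan2(√a, √(1-a))=2.153636970; dist=6371·c=13720.821 ≈ 13720.8 km; running total=63662.0 km
Leg 7 bearing: y=sinΔλ·cosφ2=0.50943645, x=cosφ1·sinφ2-sinφ1·cosφ2·cosΔλ=0.66146560; θ=atan2(y, x)=37.6021° ≈ 37.6°

Leg 1: dist=8093.3 km, bearing=150.4°
Leg 2: dist=16118.4 km, bearing=358.3°
Leg 3: dist=4876.3 km, bearing=79.8°
Leg 4: dist=3267.7 km, bearing=220.6°
Leg 5: dist=15650.7 km, bearing=12.0°
Leg 6: dist=1934.8 km, bearing=293.9°
Leg 7: dist=13720.8 km, bearing=37.6°
Total: 63662.0 km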